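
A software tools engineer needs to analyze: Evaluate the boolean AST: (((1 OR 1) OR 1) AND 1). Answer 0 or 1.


Step 1: Evaluate inner node
  1 OR 1 = 1
Step 2: Evaluate next node
  1 OR 1 = 1
Step 3: Evaluate root node
  1 AND 1 = 1

1


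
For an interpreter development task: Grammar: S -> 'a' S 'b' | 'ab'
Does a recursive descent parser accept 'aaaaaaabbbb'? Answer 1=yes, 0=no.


Grammar accepts strings of the form a^n b^n (n >= 1)
Word: 'aaaaaaabbbb'
Counting: 7 a's and 4 b's
Check: 7 == 4? No
Mismatch: a-count != b-count
Rejected

0


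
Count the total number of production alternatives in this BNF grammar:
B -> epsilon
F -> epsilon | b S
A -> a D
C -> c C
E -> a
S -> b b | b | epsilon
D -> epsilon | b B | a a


Counting alternatives per rule:
  B: 1 alternative(s)
  F: 2 alternative(s)
  A: 1 alternative(s)
  C: 1 alternative(s)
  E: 1 alternative(s)
  S: 3 alternative(s)
  D: 3 alternative(s)
Sum: 1 + 2 + 1 + 1 + 1 + 3 + 3 = 12

12


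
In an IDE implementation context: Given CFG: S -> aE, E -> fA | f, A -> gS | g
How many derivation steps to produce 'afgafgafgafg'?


Grammar: S -> aE, E -> fA | f, A -> gS | g
Deriving 'afgafgafgafg':
Step 1: S -> aE => aE
Step 2: E -> fA => afA
Step 3: A -> gS => afgS
Step 4: S -> aE => afgaE
Step 5: E -> fA => afgafA
Step 6: A -> gS => afgafgS
Step 7: S -> aE => afgafgaE
Step 8: E -> fA => afgafgafA
Step 9: A -> gS => afgafgafgS
Step 10: S -> aE => afgafgafgaE
Step 11: E -> fA => afgafgafgafA
Step 12: A -> g => afgafgafgafg
Total derivation steps: 12

12


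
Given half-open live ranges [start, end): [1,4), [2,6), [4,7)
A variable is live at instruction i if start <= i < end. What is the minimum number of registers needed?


Live ranges:
  Var0: [1, 4)
  Var1: [2, 6)
  Var2: [4, 7)
Sweep-line events (position, delta, active):
  pos=1 start -> active=1
  pos=2 start -> active=2
  pos=4 end -> active=1
  pos=4 start -> active=2
  pos=6 end -> active=1
  pos=7 end -> active=0
Maximum simultaneous active: 2
Minimum registers needed: 2

2


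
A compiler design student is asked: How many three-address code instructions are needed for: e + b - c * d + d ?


Expression: e + b - c * d + d
Generating three-address code (respecting * over +/- precedence):
  Instruction 1: t1 = c * d
  Instruction 2: t2 = e + b
  Instruction 3: t3 = t2 - t1
  Instruction 4: t4 = t3 + d
Total instructions: 4

4


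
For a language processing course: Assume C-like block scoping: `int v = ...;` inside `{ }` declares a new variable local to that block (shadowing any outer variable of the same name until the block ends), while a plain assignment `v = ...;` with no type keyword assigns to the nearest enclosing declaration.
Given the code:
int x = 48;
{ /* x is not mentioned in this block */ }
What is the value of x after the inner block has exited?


Analyzing scoping rules:
Outer scope: declares x = 48
Inner block: x is neither redeclared nor assigned -> unchanged
After the block -> 48
Result: 48

48


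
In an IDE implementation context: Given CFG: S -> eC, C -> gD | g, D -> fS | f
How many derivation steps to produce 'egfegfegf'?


Grammar: S -> eC, C -> gD | g, D -> fS | f
Deriving 'egfegfegf':
Step 1: S -> eC => eC
Step 2: C -> gD => egD
Step 3: D -> fS => egfS
Step 4: S -> eC => egfeC
Step 5: C -> gD => egfegD
Step 6: D -> fS => egfegfS
Step 7: S -> eC => egfegfeC
Step 8: C -> gD => egfegfegD
Step 9: D -> f => egfegfegf
Total derivation steps: 9

9


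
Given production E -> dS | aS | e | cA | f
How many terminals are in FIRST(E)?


Production: E -> dS | aS | e | cA | f
Examining each alternative for leading terminals:
  E -> dS : first terminal = 'd'
  E -> aS : first terminal = 'a'
  E -> e : first terminal = 'e'
  E -> cA : first terminal = 'c'
  E -> f : first terminal = 'f'
FIRST(E) = {a, c, d, e, f}
Count: 5

5


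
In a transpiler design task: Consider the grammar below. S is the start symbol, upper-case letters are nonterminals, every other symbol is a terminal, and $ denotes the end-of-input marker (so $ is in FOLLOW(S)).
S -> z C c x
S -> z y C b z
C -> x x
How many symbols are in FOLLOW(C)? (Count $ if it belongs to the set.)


S is the start symbol and does not occur in any rule body, so FOLLOW(S) = {$}.
Examining every occurrence of C in a rule body:
  S -> z C c x : C is followed by terminal 'c' -> add 'c'
  S -> z y C b z : C is followed by terminal 'b' -> add 'b'
  C -> x x : C does not occur in the body -> contributes nothing
FOLLOW(C) = {b, c}
Count: 2

2


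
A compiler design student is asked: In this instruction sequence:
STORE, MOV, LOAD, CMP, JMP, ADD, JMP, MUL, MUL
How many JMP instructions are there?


Scanning instruction sequence for JMP:
  Position 1: STORE
  Position 2: MOV
  Position 3: LOAD
  Position 4: CMP
  Position 5: JMP <- MATCH
  Position 6: ADD
  Position 7: JMP <- MATCH
  Position 8: MUL
  Position 9: MUL
Matches at positions: [5, 7]
Total JMP count: 2

2


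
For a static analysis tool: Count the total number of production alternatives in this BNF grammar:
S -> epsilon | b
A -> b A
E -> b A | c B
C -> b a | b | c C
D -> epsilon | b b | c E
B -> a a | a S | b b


Counting alternatives per rule:
  S: 2 alternative(s)
  A: 1 alternative(s)
  E: 2 alternative(s)
  C: 3 alternative(s)
  D: 3 alternative(s)
  B: 3 alternative(s)
Sum: 2 + 1 + 2 + 3 + 3 + 3 = 14

14


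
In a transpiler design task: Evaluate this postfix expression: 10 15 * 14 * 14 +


Processing tokens left to right:
Push 10, Push 15
Pop 10 and 15, compute 10 * 15 = 150, push 150
Push 14
Pop 150 and 14, compute 150 * 14 = 2100, push 2100
Push 14
Pop 2100 and 14, compute 2100 + 14 = 2114, push 2114
Stack result: 2114

2114


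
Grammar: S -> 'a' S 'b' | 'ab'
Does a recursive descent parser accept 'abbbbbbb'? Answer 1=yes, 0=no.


Grammar accepts strings of the form a^n b^n (n >= 1)
Word: 'abbbbbbb'
Counting: 1 a's and 7 b's
Check: 1 == 7? No
Mismatch: a-count != b-count
Rejected

0


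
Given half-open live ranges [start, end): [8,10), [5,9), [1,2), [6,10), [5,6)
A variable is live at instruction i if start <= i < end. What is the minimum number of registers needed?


Live ranges:
  Var0: [8, 10)
  Var1: [5, 9)
  Var2: [1, 2)
  Var3: [6, 10)
  Var4: [5, 6)
Sweep-line events (position, delta, active):
  pos=1 start -> active=1
  pos=2 end -> active=0
  pos=5 start -> active=1
  pos=5 start -> active=2
  pos=6 end -> active=1
  pos=6 start -> active=2
  pos=8 start -> active=3
  pos=9 end -> active=2
  pos=10 end -> active=1
  pos=10 end -> active=0
Maximum simultaneous active: 3
Minimum registers needed: 3

3


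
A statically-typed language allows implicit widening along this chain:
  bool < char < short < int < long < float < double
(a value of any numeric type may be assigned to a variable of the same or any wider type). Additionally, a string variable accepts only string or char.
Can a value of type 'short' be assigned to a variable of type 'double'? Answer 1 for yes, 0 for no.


Target variable type: double
Source value type: short
Numeric ranks: short=2, double=6
Widening allowed iff rank(source) <= rank(target): 2 <= 6? Yes
Result: 1

1


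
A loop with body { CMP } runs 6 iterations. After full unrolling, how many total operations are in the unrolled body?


Loop body operations: CMP (1 op per iteration)
Unrolling 6 iterations:
  Iteration 1: CMP (1 ops)
  Iteration 2: CMP (1 ops)
  Iteration 3: CMP (1 ops)
  Iteration 4: CMP (1 ops)
  Iteration 5: CMP (1 ops)
  Iteration 6: CMP (1 ops)
Total: 6 iterations * 1 ops/iter = 6 operations

6


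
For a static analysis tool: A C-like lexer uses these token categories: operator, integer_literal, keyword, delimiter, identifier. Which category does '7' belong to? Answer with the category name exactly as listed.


Token: '7'
Checking categories:
  identifier: no
  integer_literal: YES
  operator: no
  keyword: no
  delimiter: no
Category: integer_literal

integer_literal


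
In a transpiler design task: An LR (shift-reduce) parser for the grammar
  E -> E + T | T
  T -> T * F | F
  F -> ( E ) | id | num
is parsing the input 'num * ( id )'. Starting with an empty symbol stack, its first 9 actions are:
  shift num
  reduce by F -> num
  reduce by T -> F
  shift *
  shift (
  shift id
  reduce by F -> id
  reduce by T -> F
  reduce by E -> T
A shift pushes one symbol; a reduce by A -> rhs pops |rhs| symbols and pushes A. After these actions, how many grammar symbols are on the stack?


Tracking the symbol stack through each action:
  Action 1: shift 'num' : push -> stack = [num] (size 1)
  Action 2: reduce by F -> num : pop 1, push F -> stack = [F] (size 1)
  Action 3: reduce by T -> F : pop 1, push T -> stack = [T] (size 1)
  Action 4: shift '*' : push -> stack = [T, *] (size 2)
  Action 5: shift '(' : push -> stack = [T, *, (] (size 3)
  Action 6: shift 'id' : push -> stack = [T, *, (, id] (size 4)
  Action 7: reduce by F -> id : pop 1, push F -> stack = [T, *, (, F] (size 4)
  Action 8: reduce by T -> F : pop 1, push T -> stack = [T, *, (, T] (size 4)
  Action 9: reduce by E -> T : pop 1, push E -> stack = [T, *, (, E] (size 4)
Final stack size: 4

4


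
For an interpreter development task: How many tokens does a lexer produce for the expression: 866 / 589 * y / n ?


Scanning '866 / 589 * y / n'
Token 1: '866' -> integer_literal
Token 2: '/' -> operator
Token 3: '589' -> integer_literal
Token 4: '*' -> operator
Token 5: 'y' -> identifier
Token 6: '/' -> operator
Token 7: 'n' -> identifier
Total tokens: 7

7


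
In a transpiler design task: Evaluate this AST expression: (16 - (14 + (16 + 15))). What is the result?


Expression: (16 - (14 + (16 + 15)))
Evaluating step by step:
  16 + 15 = 31
  14 + 31 = 45
  16 - 45 = -29
Result: -29

-29


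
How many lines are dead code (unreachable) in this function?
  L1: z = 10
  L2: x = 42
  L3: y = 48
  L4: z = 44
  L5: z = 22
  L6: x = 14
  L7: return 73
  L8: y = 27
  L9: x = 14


Analyzing control flow:
  L1: reachable (before return)
  L2: reachable (before return)
  L3: reachable (before return)
  L4: reachable (before return)
  L5: reachable (before return)
  L6: reachable (before return)
  L7: reachable (return statement)
  L8: DEAD (after return at L7)
  L9: DEAD (after return at L7)
Return at L7, total lines = 9
Dead lines: L8 through L9
Count: 2

2


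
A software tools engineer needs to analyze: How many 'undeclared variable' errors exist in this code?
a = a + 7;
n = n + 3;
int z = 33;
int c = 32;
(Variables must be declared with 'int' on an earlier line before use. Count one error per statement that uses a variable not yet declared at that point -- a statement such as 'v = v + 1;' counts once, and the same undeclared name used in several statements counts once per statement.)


Scanning code line by line:
  Line 1: use 'a' -> ERROR (undeclared)
  Line 2: use 'n' -> ERROR (undeclared)
  Line 3: declare 'z' -> declared = ['z']
  Line 4: declare 'c' -> declared = ['c', 'z']
Total undeclared variable errors: 2

2


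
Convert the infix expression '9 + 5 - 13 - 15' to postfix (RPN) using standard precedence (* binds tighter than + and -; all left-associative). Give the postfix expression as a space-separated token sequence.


Applying the shunting-yard algorithm:
  Operand 9 -> output
  Push '+' onto operator stack -> op-stack: [+]
  Operand 5 -> output
  See '-' (prec 1); top '+' (prec 1) >= it -> pop '+' to output
  Push '-' onto operator stack -> op-stack: [-]
  Operand 13 -> output
  See '-' (prec 1); top '-' (prec 1) >= it -> pop '-' to output
  Push '-' onto operator stack -> op-stack: [-]
  Operand 15 -> output
  End of input: pop '-' to output
Postfix result: 9 5 + 13 - 15 -

9 5 + 13 - 15 -


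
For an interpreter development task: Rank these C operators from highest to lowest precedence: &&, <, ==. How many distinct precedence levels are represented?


Looking up precedence for each operator:
  && -> precedence 2
  < -> precedence 4
  == -> precedence 3
Sorted highest to lowest: <, ==, &&
Distinct precedence values: [4, 3, 2]
Number of distinct levels: 3

3


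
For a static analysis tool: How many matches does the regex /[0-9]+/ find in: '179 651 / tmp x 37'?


Pattern: /[0-9]+/ (int literals)
Input: '179 651 / tmp x 37'
Scanning for matches:
  Match 1: '179'
  Match 2: '651'
  Match 3: '37'
Total matches: 3

3


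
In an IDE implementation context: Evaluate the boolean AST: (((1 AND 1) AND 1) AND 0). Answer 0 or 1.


Step 1: Evaluate inner node
  1 AND 1 = 1
Step 2: Evaluate next node
  1 AND 1 = 1
Step 3: Evaluate root node
  1 AND 0 = 0

0


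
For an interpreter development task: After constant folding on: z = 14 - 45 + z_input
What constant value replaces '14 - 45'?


Identifying constant sub-expression:
  Original: z = 14 - 45 + z_input
  14 and 45 are both compile-time constants
  Evaluating: 14 - 45 = -31
  After folding: z = -31 + z_input

-31


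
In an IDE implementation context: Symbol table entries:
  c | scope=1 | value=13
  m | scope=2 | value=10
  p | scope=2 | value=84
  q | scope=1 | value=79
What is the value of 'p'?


Searching symbol table for 'p':
  c | scope=1 | value=13
  m | scope=2 | value=10
  p | scope=2 | value=84 <- MATCH
  q | scope=1 | value=79
Found 'p' at scope 2 with value 84

84


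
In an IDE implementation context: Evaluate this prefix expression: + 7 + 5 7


Parsing prefix expression: + 7 + 5 7
Step 1: Innermost operation '+ 5 7'
  5 + 7 = 12
Step 2: Outer operation '+ 7 [12]'
  7 + 12 = 19

19


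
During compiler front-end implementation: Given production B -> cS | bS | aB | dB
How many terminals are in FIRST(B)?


Production: B -> cS | bS | aB | dB
Examining each alternative for leading terminals:
  B -> cS : first terminal = 'c'
  B -> bS : first terminal = 'b'
  B -> aB : first terminal = 'a'
  B -> dB : first terminal = 'd'
FIRST(B) = {a, b, c, d}
Count: 4

4


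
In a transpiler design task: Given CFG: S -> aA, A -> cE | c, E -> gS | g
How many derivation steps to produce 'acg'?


Grammar: S -> aA, A -> cE | c, E -> gS | g
Deriving 'acg':
Step 1: S -> aA => aA
Step 2: A -> cE => acE
Step 3: E -> g => acg
Total derivation steps: 3

3


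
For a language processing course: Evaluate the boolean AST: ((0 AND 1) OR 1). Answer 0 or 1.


Step 1: Evaluate inner node
  0 AND 1 = 0
Step 2: Evaluate root node
  0 OR 1 = 1

1


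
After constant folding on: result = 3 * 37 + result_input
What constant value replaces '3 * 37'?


Identifying constant sub-expression:
  Original: result = 3 * 37 + result_input
  3 and 37 are both compile-time constants
  Evaluating: 3 * 37 = 111
  After folding: result = 111 + result_input

111


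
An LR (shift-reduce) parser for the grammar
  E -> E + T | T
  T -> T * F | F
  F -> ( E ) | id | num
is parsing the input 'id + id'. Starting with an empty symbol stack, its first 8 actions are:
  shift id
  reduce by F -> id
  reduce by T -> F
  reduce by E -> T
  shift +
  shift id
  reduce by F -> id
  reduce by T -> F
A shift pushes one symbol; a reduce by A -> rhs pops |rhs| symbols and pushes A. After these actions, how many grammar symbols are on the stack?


Tracking the symbol stack through each action:
  Action 1: shift 'id' : push -> stack = [id] (size 1)
  Action 2: reduce by F -> id : pop 1, push F -> stack = [F] (size 1)
  Action 3: reduce by T -> F : pop 1, push T -> stack = [T] (size 1)
  Action 4: reduce by E -> T : pop 1, push E -> stack = [E] (size 1)
  Action 5: shift '+' : push -> stack = [E, +] (size 2)
  Action 6: shift 'id' : push -> stack = [E, +, id] (size 3)
  Action 7: reduce by F -> id : pop 1, push F -> stack = [E, +, F] (size 3)
  Action 8: reduce by T -> F : pop 1, push T -> stack = [E, +, T] (size 3)
Final stack size: 3

3


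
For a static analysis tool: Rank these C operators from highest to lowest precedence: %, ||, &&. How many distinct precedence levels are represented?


Looking up precedence for each operator:
  % -> precedence 6
  || -> precedence 1
  && -> precedence 2
Sorted highest to lowest: %, &&, ||
Distinct precedence values: [6, 2, 1]
Number of distinct levels: 3

3


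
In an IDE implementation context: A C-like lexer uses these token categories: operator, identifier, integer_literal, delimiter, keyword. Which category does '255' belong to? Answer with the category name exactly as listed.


Token: '255'
Checking categories:
  identifier: no
  integer_literal: YES
  operator: no
  keyword: no
  delimiter: no
Category: integer_literal

integer_literal


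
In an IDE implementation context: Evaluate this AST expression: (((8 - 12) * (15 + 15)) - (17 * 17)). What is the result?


Expression: (((8 - 12) * (15 + 15)) - (17 * 17))
Evaluating step by step:
  8 - 12 = -4
  15 + 15 = 30
  -4 * 30 = -120
  17 * 17 = 289
  -120 - 289 = -409
Result: -409

-409


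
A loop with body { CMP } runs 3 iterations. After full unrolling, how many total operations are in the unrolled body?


Loop body operations: CMP (1 op per iteration)
Unrolling 3 iterations:
  Iteration 1: CMP (1 ops)
  Iteration 2: CMP (1 ops)
  Iteration 3: CMP (1 ops)
Total: 3 iterations * 1 ops/iter = 3 operations

3


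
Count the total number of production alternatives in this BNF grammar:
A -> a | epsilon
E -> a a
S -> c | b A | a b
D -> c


Counting alternatives per rule:
  A: 2 alternative(s)
  E: 1 alternative(s)
  S: 3 alternative(s)
  D: 1 alternative(s)
Sum: 2 + 1 + 3 + 1 = 7

7


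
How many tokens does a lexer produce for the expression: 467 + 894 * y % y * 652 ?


Scanning '467 + 894 * y % y * 652'
Token 1: '467' -> integer_literal
Token 2: '+' -> operator
Token 3: '894' -> integer_literal
Token 4: '*' -> operator
Token 5: 'y' -> identifier
Token 6: '%' -> operator
Token 7: 'y' -> identifier
Token 8: '*' -> operator
Token 9: '652' -> integer_literal
Total tokens: 9

9


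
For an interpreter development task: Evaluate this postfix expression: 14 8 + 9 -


Processing tokens left to right:
Push 14, Push 8
Pop 14 and 8, compute 14 + 8 = 22, push 22
Push 9
Pop 22 and 9, compute 22 - 9 = 13, push 13
Stack result: 13

13


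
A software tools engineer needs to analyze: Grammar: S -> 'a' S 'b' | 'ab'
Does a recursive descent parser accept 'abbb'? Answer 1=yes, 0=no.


Grammar accepts strings of the form a^n b^n (n >= 1)
Word: 'abbb'
Counting: 1 a's and 3 b's
Check: 1 == 3? No
Mismatch: a-count != b-count
Rejected

0


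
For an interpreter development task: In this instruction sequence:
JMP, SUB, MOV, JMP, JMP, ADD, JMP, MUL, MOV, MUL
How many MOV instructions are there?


Scanning instruction sequence for MOV:
  Position 1: JMP
  Position 2: SUB
  Position 3: MOV <- MATCH
  Position 4: JMP
  Position 5: JMP
  Position 6: ADD
  Position 7: JMP
  Position 8: MUL
  Position 9: MOV <- MATCH
  Position 10: MUL
Matches at positions: [3, 9]
Total MOV count: 2

2


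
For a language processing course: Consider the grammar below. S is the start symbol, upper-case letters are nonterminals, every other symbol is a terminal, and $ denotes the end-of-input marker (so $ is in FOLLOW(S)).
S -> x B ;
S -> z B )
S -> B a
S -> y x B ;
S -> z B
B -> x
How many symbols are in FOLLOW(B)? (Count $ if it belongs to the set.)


S is the start symbol and does not occur in any rule body, so FOLLOW(S) = {$}.
Examining every occurrence of B in a rule body:
  S -> x B ; : B is followed by terminal ';' -> add ';'
  S -> z B ) : B is followed by terminal ')' -> add ')'
  S -> B a : B is followed by terminal 'a' -> add 'a'
  S -> y x B ; : B is followed by terminal ';' -> add ';' (already in the set)
  S -> z B : B is at the right end -> add FOLLOW(S) = {$}
  B -> x : B does not occur in the body -> contributes nothing
FOLLOW(B) = {), ;, a, $}
Count: 4

4


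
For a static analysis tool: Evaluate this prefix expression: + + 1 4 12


Parsing prefix expression: + + 1 4 12
Step 1: Innermost operation '+ 1 4'
  1 + 4 = 5
Step 2: Outer operation '+ [5] 12'
  5 + 12 = 17

17


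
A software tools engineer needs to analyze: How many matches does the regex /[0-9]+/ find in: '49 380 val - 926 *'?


Pattern: /[0-9]+/ (int literals)
Input: '49 380 val - 926 *'
Scanning for matches:
  Match 1: '49'
  Match 2: '380'
  Match 3: '926'
Total matches: 3

3


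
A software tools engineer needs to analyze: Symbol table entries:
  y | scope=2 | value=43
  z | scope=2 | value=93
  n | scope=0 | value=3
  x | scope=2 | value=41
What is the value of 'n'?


Searching symbol table for 'n':
  y | scope=2 | value=43
  z | scope=2 | value=93
  n | scope=0 | value=3 <- MATCH
  x | scope=2 | value=41
Found 'n' at scope 0 with value 3

3


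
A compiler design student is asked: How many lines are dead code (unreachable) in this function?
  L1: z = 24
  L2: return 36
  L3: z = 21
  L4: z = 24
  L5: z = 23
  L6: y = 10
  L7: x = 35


Analyzing control flow:
  L1: reachable (before return)
  L2: reachable (return statement)
  L3: DEAD (after return at L2)
  L4: DEAD (after return at L2)
  L5: DEAD (after return at L2)
  L6: DEAD (after return at L2)
  L7: DEAD (after return at L2)
Return at L2, total lines = 7
Dead lines: L3 through L7
Count: 5

5


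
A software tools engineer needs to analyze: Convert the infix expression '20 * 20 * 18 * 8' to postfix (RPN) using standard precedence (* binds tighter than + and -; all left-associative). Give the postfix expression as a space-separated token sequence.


Applying the shunting-yard algorithm:
  Operand 20 -> output
  Push '*' onto operator stack -> op-stack: [*]
  Operand 20 -> output
  See '*' (prec 2); top '*' (prec 2) >= it -> pop '*' to output
  Push '*' onto operator stack -> op-stack: [*]
  Operand 18 -> output
  See '*' (prec 2); top '*' (prec 2) >= it -> pop '*' to output
  Push '*' onto operator stack -> op-stack: [*]
  Operand 8 -> output
  End of input: pop '*' to output
Postfix result: 20 20 * 18 * 8 *

20 20 * 18 * 8 *


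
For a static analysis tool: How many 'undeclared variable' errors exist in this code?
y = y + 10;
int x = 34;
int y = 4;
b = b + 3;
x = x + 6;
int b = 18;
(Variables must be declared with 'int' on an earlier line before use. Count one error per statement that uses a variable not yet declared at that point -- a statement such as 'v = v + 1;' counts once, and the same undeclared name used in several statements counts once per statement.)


Scanning code line by line:
  Line 1: use 'y' -> ERROR (undeclared)
  Line 2: declare 'x' -> declared = ['x']
  Line 3: declare 'y' -> declared = ['x', 'y']
  Line 4: use 'b' -> ERROR (undeclared)
  Line 5: use 'x' -> OK (declared)
  Line 6: declare 'b' -> declared = ['b', 'x', 'y']
Total undeclared variable errors: 2

2


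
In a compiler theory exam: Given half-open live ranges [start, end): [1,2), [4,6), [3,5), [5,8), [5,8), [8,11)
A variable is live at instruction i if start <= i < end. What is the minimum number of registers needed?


Live ranges:
  Var0: [1, 2)
  Var1: [4, 6)
  Var2: [3, 5)
  Var3: [5, 8)
  Var4: [5, 8)
  Var5: [8, 11)
Sweep-line events (position, delta, active):
  pos=1 start -> active=1
  pos=2 end -> active=0
  pos=3 start -> active=1
  pos=4 start -> active=2
  pos=5 end -> active=1
  pos=5 start -> active=2
  pos=5 start -> active=3
  pos=6 end -> active=2
  pos=8 end -> active=1
  pos=8 end -> active=0
  pos=8 start -> active=1
  pos=11 end -> active=0
Maximum simultaneous active: 3
Minimum registers needed: 3

3


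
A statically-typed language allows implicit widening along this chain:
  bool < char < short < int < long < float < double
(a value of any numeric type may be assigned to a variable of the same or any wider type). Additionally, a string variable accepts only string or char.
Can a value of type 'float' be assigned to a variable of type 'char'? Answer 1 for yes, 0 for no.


Target variable type: char
Source value type: float
Numeric ranks: float=5, char=1
Widening allowed iff rank(source) <= rank(target): 5 <= 1? No
Result: 0

0


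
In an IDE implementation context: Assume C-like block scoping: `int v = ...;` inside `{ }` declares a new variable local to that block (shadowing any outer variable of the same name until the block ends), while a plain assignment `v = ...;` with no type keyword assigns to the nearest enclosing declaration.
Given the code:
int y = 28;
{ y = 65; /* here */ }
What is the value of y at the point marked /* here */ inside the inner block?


Analyzing scoping rules:
Outer scope: declares y = 28
Inner block: 'y = 65;' has no type keyword, so it is an assignment to the outer y (no shadowing)
Inside the block, after the assignment -> 65
Result: 65

65


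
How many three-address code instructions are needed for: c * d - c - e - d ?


Expression: c * d - c - e - d
Generating three-address code (respecting * over +/- precedence):
  Instruction 1: t1 = c * d
  Instruction 2: t2 = t1 - c
  Instruction 3: t3 = t2 - e
  Instruction 4: t4 = t3 - d
Total instructions: 4

4


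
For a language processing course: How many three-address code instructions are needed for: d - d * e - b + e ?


Expression: d - d * e - b + e
Generating three-address code (respecting * over +/- precedence):
  Instruction 1: t1 = d * e
  Instruction 2: t2 = d - t1
  Instruction 3: t3 = t2 - b
  Instruction 4: t4 = t3 + e
Total instructions: 4

4


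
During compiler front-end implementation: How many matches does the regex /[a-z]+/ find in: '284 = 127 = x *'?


Pattern: /[a-z]+/ (identifiers)
Input: '284 = 127 = x *'
Scanning for matches:
  Match 1: 'x'
Total matches: 1

1


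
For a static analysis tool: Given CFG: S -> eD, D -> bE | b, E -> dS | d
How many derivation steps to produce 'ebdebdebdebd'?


Grammar: S -> eD, D -> bE | b, E -> dS | d
Deriving 'ebdebdebdebd':
Step 1: S -> eD => eD
Step 2: D -> bE => ebE
Step 3: E -> dS => ebdS
Step 4: S -> eD => ebdeD
Step 5: D -> bE => ebdebE
Step 6: E -> dS => ebdebdS
Step 7: S -> eD => ebdebdeD
Step 8: D -> bE => ebdebdebE
Step 9: E -> dS => ebdebdebdS
Step 10: S -> eD => ebdebdebdeD
Step 11: D -> bE => ebdebdebdebE
Step 12: E -> d => ebdebdebdebd
Total derivation steps: 12

12


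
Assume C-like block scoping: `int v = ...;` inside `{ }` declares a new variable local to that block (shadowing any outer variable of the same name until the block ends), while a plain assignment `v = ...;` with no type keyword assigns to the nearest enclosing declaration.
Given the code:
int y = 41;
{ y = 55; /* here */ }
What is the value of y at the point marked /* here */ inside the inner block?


Analyzing scoping rules:
Outer scope: declares y = 41
Inner block: 'y = 55;' has no type keyword, so it is an assignment to the outer y (no shadowing)
Inside the block, after the assignment -> 55
Result: 55

55


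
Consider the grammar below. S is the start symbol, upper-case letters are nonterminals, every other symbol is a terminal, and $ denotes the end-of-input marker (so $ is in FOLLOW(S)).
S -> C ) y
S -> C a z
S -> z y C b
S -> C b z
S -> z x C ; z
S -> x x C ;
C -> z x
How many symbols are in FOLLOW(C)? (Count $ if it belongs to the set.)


S is the start symbol and does not occur in any rule body, so FOLLOW(S) = {$}.
Examining every occurrence of C in a rule body:
  S -> C ) y : C is followed by terminal ')' -> add ')'
  S -> C a z : C is followed by terminal 'a' -> add 'a'
  S -> z y C b : C is followed by terminal 'b' -> add 'b'
  S -> C b z : C is followed by terminal 'b' -> add 'b' (already in the set)
  S -> z x C ; z : C is followed by terminal ';' -> add ';'
  S -> x x C ; : C is followed by terminal ';' -> add ';' (already in the set)
  C -> z x : C does not occur in the body -> contributes nothing
FOLLOW(C) = {), ;, a, b}
Count: 4

4


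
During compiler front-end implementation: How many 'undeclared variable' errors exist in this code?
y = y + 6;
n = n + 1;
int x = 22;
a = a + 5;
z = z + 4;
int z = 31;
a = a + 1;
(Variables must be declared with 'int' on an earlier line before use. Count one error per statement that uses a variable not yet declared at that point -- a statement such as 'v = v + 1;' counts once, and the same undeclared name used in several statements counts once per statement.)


Scanning code line by line:
  Line 1: use 'y' -> ERROR (undeclared)
  Line 2: use 'n' -> ERROR (undeclared)
  Line 3: declare 'x' -> declared = ['x']
  Line 4: use 'a' -> ERROR (undeclared)
  Line 5: use 'z' -> ERROR (undeclared)
  Line 6: declare 'z' -> declared = ['x', 'z']
  Line 7: use 'a' -> ERROR (undeclared)
Total undeclared variable errors: 5

5


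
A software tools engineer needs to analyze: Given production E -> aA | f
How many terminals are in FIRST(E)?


Production: E -> aA | f
Examining each alternative for leading terminals:
  E -> aA : first terminal = 'a'
  E -> f : first terminal = 'f'
FIRST(E) = {a, f}
Count: 2

2


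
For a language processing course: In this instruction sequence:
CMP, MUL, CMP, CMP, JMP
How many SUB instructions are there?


Scanning instruction sequence for SUB:
  Position 1: CMP
  Position 2: MUL
  Position 3: CMP
  Position 4: CMP
  Position 5: JMP
Matches at positions: []
Total SUB count: 0

0


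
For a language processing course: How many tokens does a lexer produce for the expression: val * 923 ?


Scanning 'val * 923'
Token 1: 'val' -> identifier
Token 2: '*' -> operator
Token 3: '923' -> integer_literal
Total tokens: 3

3


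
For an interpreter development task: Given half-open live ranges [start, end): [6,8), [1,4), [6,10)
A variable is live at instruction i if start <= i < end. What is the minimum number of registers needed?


Live ranges:
  Var0: [6, 8)
  Var1: [1, 4)
  Var2: [6, 10)
Sweep-line events (position, delta, active):
  pos=1 start -> active=1
  pos=4 end -> active=0
  pos=6 start -> active=1
  pos=6 start -> active=2
  pos=8 end -> active=1
  pos=10 end -> active=0
Maximum simultaneous active: 2
Minimum registers needed: 2

2


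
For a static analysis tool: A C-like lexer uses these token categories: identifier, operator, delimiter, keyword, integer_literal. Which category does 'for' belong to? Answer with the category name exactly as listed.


Token: 'for'
Checking categories:
  identifier: no
  integer_literal: no
  operator: no
  keyword: YES
  delimiter: no
Category: keyword

keyword


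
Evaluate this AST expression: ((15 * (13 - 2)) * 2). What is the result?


Expression: ((15 * (13 - 2)) * 2)
Evaluating step by step:
  13 - 2 = 11
  15 * 11 = 165
  165 * 2 = 330
Result: 330

330


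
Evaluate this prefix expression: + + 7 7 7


Parsing prefix expression: + + 7 7 7
Step 1: Innermost operation '+ 7 7'
  7 + 7 = 14
Step 2: Outer operation '+ [14] 7'
  14 + 7 = 21

21


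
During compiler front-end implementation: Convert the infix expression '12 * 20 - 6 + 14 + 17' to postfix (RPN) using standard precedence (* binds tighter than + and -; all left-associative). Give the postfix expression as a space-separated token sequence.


Applying the shunting-yard algorithm:
  Operand 12 -> output
  Push '*' onto operator stack -> op-stack: [*]
  Operand 20 -> output
  See '-' (prec 1); top '*' (prec 2) >= it -> pop '*' to output
  Push '-' onto operator stack -> op-stack: [-]
  Operand 6 -> output
  See '+' (prec 1); top '-' (prec 1) >= it -> pop '-' to output
  Push '+' onto operator stack -> op-stack: [+]
  Operand 14 -> output
  See '+' (prec 1); top '+' (prec 1) >= it -> pop '+' to output
  Push '+' onto operator stack -> op-stack: [+]
  Operand 17 -> output
  End of input: pop '+' to output
Postfix result: 12 20 * 6 - 14 + 17 +

12 20 * 6 - 14 + 17 +


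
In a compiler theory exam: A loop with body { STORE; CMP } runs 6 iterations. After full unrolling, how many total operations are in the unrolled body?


Loop body operations: STORE, CMP (2 ops per iteration)
Unrolling 6 iterations:
  Iteration 1: STORE, CMP (2 ops)
  Iteration 2: STORE, CMP (2 ops)
  Iteration 3: STORE, CMP (2 ops)
  Iteration 4: STORE, CMP (2 ops)
  Iteration 5: STORE, CMP (2 ops)
  Iteration 6: STORE, CMP (2 ops)
Total: 6 iterations * 2 ops/iter = 12 operations

12


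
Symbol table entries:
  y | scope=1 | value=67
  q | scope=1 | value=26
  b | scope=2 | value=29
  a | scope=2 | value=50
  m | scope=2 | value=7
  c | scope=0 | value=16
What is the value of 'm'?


Searching symbol table for 'm':
  y | scope=1 | value=67
  q | scope=1 | value=26
  b | scope=2 | value=29
  a | scope=2 | value=50
  m | scope=2 | value=7 <- MATCH
  c | scope=0 | value=16
Found 'm' at scope 2 with value 7

7


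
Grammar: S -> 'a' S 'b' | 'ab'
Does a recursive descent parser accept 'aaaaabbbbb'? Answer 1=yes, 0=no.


Grammar accepts strings of the form a^n b^n (n >= 1)
Word: 'aaaaabbbbb'
Counting: 5 a's and 5 b's
Check: 5 == 5? Yes
Derivation (S -> aSb applied 4 time(s), then S -> ab): S => aSb => aaSbb => aaaSbbb => aaaaSbbbb => aaaaabbbbb
Accepted

1


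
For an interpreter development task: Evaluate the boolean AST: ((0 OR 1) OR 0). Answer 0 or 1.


Step 1: Evaluate inner node
  0 OR 1 = 1
Step 2: Evaluate root node
  1 OR 0 = 1

1


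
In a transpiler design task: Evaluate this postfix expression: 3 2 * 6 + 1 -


Processing tokens left to right:
Push 3, Push 2
Pop 3 and 2, compute 3 * 2 = 6, push 6
Push 6
Pop 6 and 6, compute 6 + 6 = 12, push 12
Push 1
Pop 12 and 1, compute 12 - 1 = 11, push 11
Stack result: 11

11


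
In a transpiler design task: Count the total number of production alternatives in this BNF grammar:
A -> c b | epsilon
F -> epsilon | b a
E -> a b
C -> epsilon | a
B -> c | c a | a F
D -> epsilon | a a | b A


Counting alternatives per rule:
  A: 2 alternative(s)
  F: 2 alternative(s)
  E: 1 alternative(s)
  C: 2 alternative(s)
  B: 3 alternative(s)
  D: 3 alternative(s)
Sum: 2 + 2 + 1 + 2 + 3 + 3 = 13

13


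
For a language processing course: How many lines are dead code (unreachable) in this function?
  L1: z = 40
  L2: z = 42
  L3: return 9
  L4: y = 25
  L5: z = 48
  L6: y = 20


Analyzing control flow:
  L1: reachable (before return)
  L2: reachable (before return)
  L3: reachable (return statement)
  L4: DEAD (after return at L3)
  L5: DEAD (after return at L3)
  L6: DEAD (after return at L3)
Return at L3, total lines = 6
Dead lines: L4 through L6
Count: 3

3


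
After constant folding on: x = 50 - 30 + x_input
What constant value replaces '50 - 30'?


Identifying constant sub-expression:
  Original: x = 50 - 30 + x_input
  50 and 30 are both compile-time constants
  Evaluating: 50 - 30 = 20
  After folding: x = 20 + x_input

20


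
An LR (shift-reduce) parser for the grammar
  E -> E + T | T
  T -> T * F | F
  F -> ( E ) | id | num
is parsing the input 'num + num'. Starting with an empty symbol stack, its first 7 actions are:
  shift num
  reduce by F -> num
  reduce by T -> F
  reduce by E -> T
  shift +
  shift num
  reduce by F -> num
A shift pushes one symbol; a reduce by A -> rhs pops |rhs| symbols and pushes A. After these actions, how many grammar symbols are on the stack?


Tracking the symbol stack through each action:
  Action 1: shift 'num' : push -> stack = [num] (size 1)
  Action 2: reduce by F -> num : pop 1, push F -> stack = [F] (size 1)
  Action 3: reduce by T -> F : pop 1, push T -> stack = [T] (size 1)
  Action 4: reduce by E -> T : pop 1, push E -> stack = [E] (size 1)
  Action 5: shift '+' : push -> stack = [E, +] (size 2)
  Action 6: shift 'num' : push -> stack = [E, +, num] (size 3)
  Action 7: reduce by F -> num : pop 1, push F -> stack = [E, +, F] (size 3)
Final stack size: 3

3


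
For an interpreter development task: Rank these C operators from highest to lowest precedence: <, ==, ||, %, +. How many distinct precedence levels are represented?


Looking up precedence for each operator:
  < -> precedence 4
  == -> precedence 3
  || -> precedence 1
  % -> precedence 6
  + -> precedence 5
Sorted highest to lowest: %, +, <, ==, ||
Distinct precedence values: [6, 5, 4, 3, 1]
Number of distinct levels: 5

5


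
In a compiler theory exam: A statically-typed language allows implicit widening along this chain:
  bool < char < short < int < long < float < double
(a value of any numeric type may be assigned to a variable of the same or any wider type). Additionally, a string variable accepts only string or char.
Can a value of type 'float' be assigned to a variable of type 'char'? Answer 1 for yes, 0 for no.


Target variable type: char
Source value type: float
Numeric ranks: float=5, char=1
Widening allowed iff rank(source) <= rank(target): 5 <= 1? No
Result: 0

0


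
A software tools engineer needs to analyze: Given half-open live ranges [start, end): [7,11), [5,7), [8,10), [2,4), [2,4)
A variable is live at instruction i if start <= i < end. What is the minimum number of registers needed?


Live ranges:
  Var0: [7, 11)
  Var1: [5, 7)
  Var2: [8, 10)
  Var3: [2, 4)
  Var4: [2, 4)
Sweep-line events (position, delta, active):
  pos=2 start -> active=1
  pos=2 start -> active=2
  pos=4 end -> active=1
  pos=4 end -> active=0
  pos=5 start -> active=1
  pos=7 end -> active=0
  pos=7 start -> active=1
  pos=8 start -> active=2
  pos=10 end -> active=1
  pos=11 end -> active=0
Maximum simultaneous active: 2
Minimum registers needed: 2

2


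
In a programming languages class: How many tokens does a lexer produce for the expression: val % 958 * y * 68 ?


Scanning 'val % 958 * y * 68'
Token 1: 'val' -> identifier
Token 2: '%' -> operator
Token 3: '958' -> integer_literal
Token 4: '*' -> operator
Token 5: 'y' -> identifier
Token 6: '*' -> operator
Token 7: '68' -> integer_literal
Total tokens: 7

7


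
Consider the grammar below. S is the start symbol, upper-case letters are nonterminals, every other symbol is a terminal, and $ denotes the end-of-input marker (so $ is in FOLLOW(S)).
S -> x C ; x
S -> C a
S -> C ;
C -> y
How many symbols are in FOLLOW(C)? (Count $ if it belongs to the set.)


S is the start symbol and does not occur in any rule body, so FOLLOW(S) = {$}.
Examining every occurrence of C in a rule body:
  S -> x C ; x : C is followed by terminal ';' -> add ';'
  S -> C a : C is followed by terminal 'a' -> add 'a'
  S -> C ; : C is followed by terminal ';' -> add ';' (already in the set)
  C -> y : C does not occur in the body -> contributes nothing
FOLLOW(C) = {;, a}
Count: 2

2


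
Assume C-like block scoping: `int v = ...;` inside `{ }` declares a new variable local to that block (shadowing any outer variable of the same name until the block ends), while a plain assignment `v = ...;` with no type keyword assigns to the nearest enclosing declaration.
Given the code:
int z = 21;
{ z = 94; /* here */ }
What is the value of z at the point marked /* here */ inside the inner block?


Analyzing scoping rules:
Outer scope: declares z = 21
Inner block: 'z = 94;' has no type keyword, so it is an assignment to the outer z (no shadowing)
Inside the block, after the assignment -> 94
Result: 94

94


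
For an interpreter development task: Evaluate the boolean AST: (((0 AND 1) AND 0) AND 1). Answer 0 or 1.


Step 1: Evaluate inner node
  0 AND 1 = 0
Step 2: Evaluate next node
  0 AND 0 = 0
Step 3: Evaluate root node
  0 AND 1 = 0

0


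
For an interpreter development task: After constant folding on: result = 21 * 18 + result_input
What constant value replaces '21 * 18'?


Identifying constant sub-expression:
  Original: result = 21 * 18 + result_input
  21 and 18 are both compile-time constants
  Evaluating: 21 * 18 = 378
  After folding: result = 378 + result_input

378


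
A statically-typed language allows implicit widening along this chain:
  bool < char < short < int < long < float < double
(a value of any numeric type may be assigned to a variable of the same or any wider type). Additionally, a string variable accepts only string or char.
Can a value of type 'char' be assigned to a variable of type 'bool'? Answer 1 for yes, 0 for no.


Target variable type: bool
Source value type: char
Numeric ranks: char=1, bool=0
Widening allowed iff rank(source) <= rank(target): 1 <= 0? No
Result: 0

0


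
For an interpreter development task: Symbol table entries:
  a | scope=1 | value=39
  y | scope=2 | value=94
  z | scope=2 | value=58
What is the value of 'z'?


Searching symbol table for 'z':
  a | scope=1 | value=39
  y | scope=2 | value=94
  z | scope=2 | value=58 <- MATCH
Found 'z' at scope 2 with value 58

58
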